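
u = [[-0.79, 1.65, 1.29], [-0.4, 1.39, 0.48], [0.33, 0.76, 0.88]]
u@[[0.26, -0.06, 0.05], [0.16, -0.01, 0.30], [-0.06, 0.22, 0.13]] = [[-0.02, 0.31, 0.62], [0.09, 0.12, 0.46], [0.15, 0.17, 0.36]]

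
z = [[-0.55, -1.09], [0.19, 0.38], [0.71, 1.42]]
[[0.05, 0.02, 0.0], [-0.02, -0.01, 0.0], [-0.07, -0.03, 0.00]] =z@ [[0.04,0.02,0.00], [-0.07,-0.03,-0.00]]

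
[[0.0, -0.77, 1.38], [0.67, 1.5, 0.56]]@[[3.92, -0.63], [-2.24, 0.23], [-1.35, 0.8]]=[[-0.14, 0.93],[-1.49, 0.37]]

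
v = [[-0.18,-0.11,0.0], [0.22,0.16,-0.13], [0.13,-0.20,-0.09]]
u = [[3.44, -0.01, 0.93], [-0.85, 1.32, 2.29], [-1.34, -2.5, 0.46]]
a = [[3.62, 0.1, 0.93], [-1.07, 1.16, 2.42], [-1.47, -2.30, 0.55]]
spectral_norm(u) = 3.90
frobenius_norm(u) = 5.35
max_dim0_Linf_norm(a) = 3.62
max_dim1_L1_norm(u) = 4.46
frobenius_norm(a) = 5.48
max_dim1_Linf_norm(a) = 3.62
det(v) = 0.01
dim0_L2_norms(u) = [3.79, 2.83, 2.51]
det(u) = 25.43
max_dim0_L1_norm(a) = 6.16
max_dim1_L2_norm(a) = 3.74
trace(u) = 5.22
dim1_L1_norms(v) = [0.29, 0.51, 0.42]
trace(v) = -0.11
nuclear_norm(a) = 9.19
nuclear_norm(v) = 0.69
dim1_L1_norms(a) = [4.65, 4.65, 4.32]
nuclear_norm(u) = 9.05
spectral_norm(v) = 0.36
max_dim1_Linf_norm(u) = 3.44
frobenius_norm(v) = 0.45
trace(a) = 5.33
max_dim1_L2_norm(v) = 0.3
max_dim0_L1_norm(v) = 0.53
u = v + a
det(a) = 26.04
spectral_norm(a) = 4.13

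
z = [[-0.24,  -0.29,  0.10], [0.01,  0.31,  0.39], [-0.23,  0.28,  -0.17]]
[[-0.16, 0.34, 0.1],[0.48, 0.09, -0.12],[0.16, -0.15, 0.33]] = z @ [[-0.10, -0.5, -0.86], [0.82, -0.54, 0.21], [0.57, 0.68, -0.46]]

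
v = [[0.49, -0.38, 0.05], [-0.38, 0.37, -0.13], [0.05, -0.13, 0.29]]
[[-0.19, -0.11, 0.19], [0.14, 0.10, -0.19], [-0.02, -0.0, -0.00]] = v @ [[-0.52, 0.10, -0.36], [-0.19, 0.44, -1.02], [-0.06, 0.17, -0.4]]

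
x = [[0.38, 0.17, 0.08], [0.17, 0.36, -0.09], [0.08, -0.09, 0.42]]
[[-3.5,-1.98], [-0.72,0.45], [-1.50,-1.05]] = x @[[-10.11, -7.28],[2.51, 4.67],[-1.11, -0.12]]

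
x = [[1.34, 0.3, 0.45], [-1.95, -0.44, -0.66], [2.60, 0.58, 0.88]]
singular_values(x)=[3.79, 0.0, 0.0]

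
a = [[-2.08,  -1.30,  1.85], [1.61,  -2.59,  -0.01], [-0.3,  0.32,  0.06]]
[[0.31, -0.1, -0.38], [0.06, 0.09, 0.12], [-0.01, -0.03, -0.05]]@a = [[-0.69,-0.27,0.55], [-0.02,-0.27,0.12], [-0.01,0.07,-0.02]]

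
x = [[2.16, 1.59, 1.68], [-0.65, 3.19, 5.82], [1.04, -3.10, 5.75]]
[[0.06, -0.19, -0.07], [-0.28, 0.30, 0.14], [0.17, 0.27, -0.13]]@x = [[0.18, -0.29, -1.41],[-0.65, 0.08, 2.08],[0.06, 1.53, 1.11]]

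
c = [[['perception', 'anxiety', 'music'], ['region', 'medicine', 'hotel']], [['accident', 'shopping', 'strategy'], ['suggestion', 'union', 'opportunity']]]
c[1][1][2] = 'opportunity'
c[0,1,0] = 'region'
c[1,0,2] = 'strategy'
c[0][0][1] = 'anxiety'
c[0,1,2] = 'hotel'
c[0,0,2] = 'music'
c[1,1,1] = 'union'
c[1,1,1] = 'union'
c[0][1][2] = 'hotel'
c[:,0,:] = [['perception', 'anxiety', 'music'], ['accident', 'shopping', 'strategy']]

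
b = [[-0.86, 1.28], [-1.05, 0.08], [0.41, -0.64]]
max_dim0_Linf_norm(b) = 1.28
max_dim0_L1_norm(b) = 2.32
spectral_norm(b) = 1.87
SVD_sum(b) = [[-1.06, 1.08], [-0.56, 0.57], [0.52, -0.53]] + [[0.2, 0.2],[-0.49, -0.49],[-0.11, -0.11]]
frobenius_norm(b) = 2.02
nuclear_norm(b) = 2.63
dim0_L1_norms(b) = [2.32, 2.0]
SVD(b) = [[-0.81, 0.37], [-0.43, -0.90], [0.4, -0.21]] @ diag([1.8653870196968654, 0.764807993385559]) @ [[0.70, -0.71], [0.71, 0.70]]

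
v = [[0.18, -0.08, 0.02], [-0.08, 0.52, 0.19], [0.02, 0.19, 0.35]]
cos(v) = [[0.98, 0.03, 0.0],[0.03, 0.85, -0.08],[0.0, -0.08, 0.92]]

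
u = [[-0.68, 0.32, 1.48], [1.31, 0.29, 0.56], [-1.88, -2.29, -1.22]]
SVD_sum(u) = [[0.27, 0.29, 0.19], [0.76, 0.81, 0.55], [-1.96, -2.09, -1.40]] + [[-1.02, 0.14, 1.22],[0.25, -0.03, -0.29],[-0.05, 0.01, 0.05]] + [[0.07,-0.11,0.07], [0.30,-0.49,0.31], [0.13,-0.21,0.13]]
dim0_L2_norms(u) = [2.39, 2.33, 2.0]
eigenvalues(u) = [(-0.21+1.84j), (-0.21-1.84j), (-1.19+0j)]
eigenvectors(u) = [[(-0.1+0.5j),(-0.1-0.5j),(-0.77+0j)], [(0.4+0.18j),(0.4-0.18j),0.63+0.00j], [-0.74+0.00j,(-0.74-0j),0.13+0.00j]]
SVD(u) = [[0.13, -0.97, 0.2], [0.36, 0.23, 0.9], [-0.92, -0.04, 0.38]] @ diag([3.453006894782366, 1.6405457006204849, 0.7219786622616282]) @ [[0.61, 0.66, 0.44], [0.64, -0.09, -0.76], [0.46, -0.75, 0.47]]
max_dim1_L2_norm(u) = 3.2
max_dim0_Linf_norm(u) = 2.29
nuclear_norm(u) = 5.82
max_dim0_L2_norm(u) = 2.39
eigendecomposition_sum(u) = [[-0.17+0.65j,(-0.3+0.69j),0.46+0.48j],  [0.52+0.28j,(0.52+0.4j),0.51-0.30j],  [-0.97-0.06j,(-1.07-0.24j),(-0.56+0.79j)]] + [[-0.17-0.65j, -0.30-0.69j, 0.46-0.48j], [0.52-0.28j, (0.52-0.4j), 0.51+0.30j], [-0.97+0.06j, (-1.07+0.24j), (-0.56-0.79j)]] + [[(-0.34-0j), (0.93-0j), 0.55+0.00j], [(0.28+0j), -0.76+0.00j, -0.45-0.00j], [(0.06+0j), (-0.16+0j), -0.09-0.00j]]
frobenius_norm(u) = 3.89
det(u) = -4.09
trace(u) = -1.61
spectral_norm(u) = 3.45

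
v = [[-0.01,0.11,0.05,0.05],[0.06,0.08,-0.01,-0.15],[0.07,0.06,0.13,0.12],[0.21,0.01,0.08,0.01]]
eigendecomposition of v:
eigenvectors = [[-0.49+0.00j,(0.08+0.19j),(0.08-0.19j),0.33+0.00j], [(0.51+0j),(-0.48+0.32j),-0.48-0.32j,0.36+0.00j], [-0.26+0.00j,(0.65+0j),(0.65-0j),-0.82+0.00j], [0.66+0.00j,(0.43+0.09j),0.43-0.09j,0.30+0.00j]]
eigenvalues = [(-0.17+0j), (0.17+0.07j), (0.17-0.07j), (0.03+0j)]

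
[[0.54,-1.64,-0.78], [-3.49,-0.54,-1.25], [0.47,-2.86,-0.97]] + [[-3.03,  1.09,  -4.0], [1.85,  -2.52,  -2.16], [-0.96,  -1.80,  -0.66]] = [[-2.49, -0.55, -4.78], [-1.64, -3.06, -3.41], [-0.49, -4.66, -1.63]]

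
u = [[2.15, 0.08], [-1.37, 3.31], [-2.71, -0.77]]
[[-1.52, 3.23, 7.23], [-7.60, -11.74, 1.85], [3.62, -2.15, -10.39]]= u@[[-0.61, 1.61, 3.29], [-2.55, -2.88, 1.92]]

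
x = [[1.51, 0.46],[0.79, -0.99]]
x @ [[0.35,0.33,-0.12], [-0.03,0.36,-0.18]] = [[0.51,0.66,-0.26], [0.31,-0.1,0.08]]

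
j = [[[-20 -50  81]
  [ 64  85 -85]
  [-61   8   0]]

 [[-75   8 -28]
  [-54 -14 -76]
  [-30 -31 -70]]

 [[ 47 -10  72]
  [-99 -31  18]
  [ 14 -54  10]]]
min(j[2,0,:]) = -10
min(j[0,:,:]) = -85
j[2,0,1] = -10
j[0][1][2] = -85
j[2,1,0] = -99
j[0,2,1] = 8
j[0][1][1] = 85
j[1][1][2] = -76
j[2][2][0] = 14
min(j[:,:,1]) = -54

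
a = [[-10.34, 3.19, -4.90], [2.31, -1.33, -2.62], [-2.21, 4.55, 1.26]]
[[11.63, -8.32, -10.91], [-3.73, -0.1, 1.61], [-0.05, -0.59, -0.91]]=a@[[-1.63, 0.55, 1.05],  [-0.93, -0.01, 0.26],  [0.46, 0.53, 0.18]]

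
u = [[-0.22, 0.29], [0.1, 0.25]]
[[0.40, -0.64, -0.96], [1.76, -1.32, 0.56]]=u @ [[4.88,-2.65,4.80], [5.08,-4.20,0.34]]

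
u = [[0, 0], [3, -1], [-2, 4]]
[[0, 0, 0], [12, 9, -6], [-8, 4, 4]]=u @ [[4, 4, -2], [0, 3, 0]]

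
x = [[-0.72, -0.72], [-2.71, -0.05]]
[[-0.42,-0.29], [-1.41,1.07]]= x @ [[0.52, -0.41], [0.06, 0.81]]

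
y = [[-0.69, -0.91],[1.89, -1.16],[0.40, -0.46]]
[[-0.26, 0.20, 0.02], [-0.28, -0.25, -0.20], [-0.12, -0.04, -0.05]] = y @ [[0.02, -0.18, -0.08], [0.27, -0.08, 0.04]]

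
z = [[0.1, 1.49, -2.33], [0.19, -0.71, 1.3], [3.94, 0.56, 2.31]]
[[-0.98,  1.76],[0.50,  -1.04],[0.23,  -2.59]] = z@[[-0.28, -0.49], [0.19, 0.56], [0.53, -0.42]]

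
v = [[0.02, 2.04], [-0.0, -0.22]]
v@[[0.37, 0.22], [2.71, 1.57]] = [[5.54, 3.21], [-0.60, -0.35]]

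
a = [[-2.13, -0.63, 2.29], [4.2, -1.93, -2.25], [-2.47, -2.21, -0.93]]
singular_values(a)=[5.91, 3.31, 1.6]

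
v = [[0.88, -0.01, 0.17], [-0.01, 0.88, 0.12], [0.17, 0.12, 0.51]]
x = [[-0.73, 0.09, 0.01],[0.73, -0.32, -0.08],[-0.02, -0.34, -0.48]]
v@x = [[-0.65, 0.02, -0.07], [0.65, -0.32, -0.13], [-0.05, -0.2, -0.25]]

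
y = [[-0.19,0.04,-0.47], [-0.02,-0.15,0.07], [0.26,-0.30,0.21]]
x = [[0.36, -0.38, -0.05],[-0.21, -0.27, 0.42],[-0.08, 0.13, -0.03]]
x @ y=[[-0.07, 0.09, -0.21], [0.15, -0.09, 0.17], [0.0, -0.01, 0.04]]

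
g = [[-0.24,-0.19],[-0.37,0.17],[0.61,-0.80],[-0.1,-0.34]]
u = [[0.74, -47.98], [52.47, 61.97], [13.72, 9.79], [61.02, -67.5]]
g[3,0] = -0.098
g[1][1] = 0.171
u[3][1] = -67.5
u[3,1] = -67.5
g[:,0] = [-0.236, -0.369, 0.612, -0.098]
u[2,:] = [13.72, 9.79]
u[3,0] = 61.02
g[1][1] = 0.171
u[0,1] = -47.98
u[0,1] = -47.98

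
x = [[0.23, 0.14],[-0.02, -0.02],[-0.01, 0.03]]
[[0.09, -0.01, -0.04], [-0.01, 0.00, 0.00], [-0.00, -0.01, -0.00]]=x @ [[0.32, 0.12, -0.15], [0.1, -0.27, -0.06]]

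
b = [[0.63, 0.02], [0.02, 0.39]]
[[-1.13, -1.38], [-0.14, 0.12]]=b @ [[-1.78, -2.20],  [-0.28, 0.42]]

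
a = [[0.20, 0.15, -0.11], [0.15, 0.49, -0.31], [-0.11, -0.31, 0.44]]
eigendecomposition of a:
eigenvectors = [[-0.28, -0.74, 0.61], [-0.71, 0.59, 0.39], [0.64, 0.32, 0.69]]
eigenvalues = [0.83, 0.13, 0.17]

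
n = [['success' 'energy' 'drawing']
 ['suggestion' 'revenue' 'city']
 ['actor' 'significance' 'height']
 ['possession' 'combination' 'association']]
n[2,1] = 'significance'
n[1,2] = 'city'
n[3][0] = 'possession'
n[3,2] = 'association'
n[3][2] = 'association'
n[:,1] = ['energy', 'revenue', 'significance', 'combination']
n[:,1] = ['energy', 'revenue', 'significance', 'combination']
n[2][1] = 'significance'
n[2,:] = ['actor', 'significance', 'height']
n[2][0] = 'actor'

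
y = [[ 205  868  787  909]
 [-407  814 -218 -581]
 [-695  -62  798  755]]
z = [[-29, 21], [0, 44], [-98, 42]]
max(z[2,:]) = 42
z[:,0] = [-29, 0, -98]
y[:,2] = [787, -218, 798]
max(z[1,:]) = 44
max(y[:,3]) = 909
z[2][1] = 42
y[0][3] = 909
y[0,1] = 868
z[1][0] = 0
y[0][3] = 909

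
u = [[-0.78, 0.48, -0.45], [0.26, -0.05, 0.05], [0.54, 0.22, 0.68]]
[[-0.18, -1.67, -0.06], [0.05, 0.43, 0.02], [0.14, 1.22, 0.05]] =u@[[0.16, 1.44, 0.05], [-0.04, -0.4, -0.01], [0.09, 0.78, 0.03]]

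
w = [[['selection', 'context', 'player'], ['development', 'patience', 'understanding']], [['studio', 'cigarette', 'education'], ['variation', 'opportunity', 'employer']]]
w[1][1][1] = 'opportunity'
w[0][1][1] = 'patience'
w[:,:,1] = [['context', 'patience'], ['cigarette', 'opportunity']]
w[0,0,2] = 'player'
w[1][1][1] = 'opportunity'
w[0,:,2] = ['player', 'understanding']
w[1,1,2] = 'employer'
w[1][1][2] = 'employer'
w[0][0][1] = 'context'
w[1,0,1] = 'cigarette'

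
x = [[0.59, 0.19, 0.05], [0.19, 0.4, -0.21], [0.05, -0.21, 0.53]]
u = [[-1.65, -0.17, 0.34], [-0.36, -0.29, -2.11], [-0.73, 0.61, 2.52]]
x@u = [[-1.08,-0.12,-0.07],[-0.30,-0.28,-1.31],[-0.39,0.38,1.80]]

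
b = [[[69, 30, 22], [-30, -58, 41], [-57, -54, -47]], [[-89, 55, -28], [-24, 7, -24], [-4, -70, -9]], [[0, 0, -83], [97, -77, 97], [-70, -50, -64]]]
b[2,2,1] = -50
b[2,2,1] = -50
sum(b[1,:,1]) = -8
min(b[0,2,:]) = -57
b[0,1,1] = -58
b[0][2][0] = -57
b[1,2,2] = -9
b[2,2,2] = -64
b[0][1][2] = 41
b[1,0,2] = -28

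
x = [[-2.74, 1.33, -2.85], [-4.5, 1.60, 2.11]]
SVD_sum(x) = [[-2.62, 1.02, 0.20], [-4.57, 1.78, 0.36]] + [[-0.12, 0.31, -3.05], [0.07, -0.18, 1.75]]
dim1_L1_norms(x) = [6.92, 8.21]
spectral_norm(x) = 5.67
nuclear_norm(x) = 9.21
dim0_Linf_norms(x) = [4.5, 1.6, 2.85]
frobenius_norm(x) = 6.68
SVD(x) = [[-0.5,-0.87], [-0.87,0.5]] @ diag([5.666533091524527, 3.542810003748083]) @ [[0.93, -0.36, -0.07],[0.04, -0.1, 0.99]]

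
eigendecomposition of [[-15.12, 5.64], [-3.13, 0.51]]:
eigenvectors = [[-0.98, -0.36], [-0.21, -0.93]]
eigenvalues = [-13.89, -0.72]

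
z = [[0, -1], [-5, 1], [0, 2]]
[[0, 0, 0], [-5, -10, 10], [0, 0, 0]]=z @ [[1, 2, -2], [0, 0, 0]]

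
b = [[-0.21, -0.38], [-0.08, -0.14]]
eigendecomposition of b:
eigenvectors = [[-0.94, 0.87], [-0.35, -0.49]]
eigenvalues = [-0.35, 0.0]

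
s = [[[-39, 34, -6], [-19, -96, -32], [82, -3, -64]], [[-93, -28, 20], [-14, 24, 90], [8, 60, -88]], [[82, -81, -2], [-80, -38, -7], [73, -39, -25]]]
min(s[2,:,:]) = -81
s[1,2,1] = 60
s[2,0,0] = 82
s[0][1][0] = -19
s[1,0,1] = -28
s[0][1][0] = -19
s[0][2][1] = -3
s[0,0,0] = -39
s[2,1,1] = -38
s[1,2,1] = 60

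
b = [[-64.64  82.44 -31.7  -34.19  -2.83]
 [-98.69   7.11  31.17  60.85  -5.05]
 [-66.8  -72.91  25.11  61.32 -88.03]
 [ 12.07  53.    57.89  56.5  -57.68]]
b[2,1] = -72.91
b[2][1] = -72.91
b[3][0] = 12.07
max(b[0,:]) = 82.44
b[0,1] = 82.44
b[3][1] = 53.0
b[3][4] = -57.68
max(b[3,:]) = 57.89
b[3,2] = 57.89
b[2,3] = 61.32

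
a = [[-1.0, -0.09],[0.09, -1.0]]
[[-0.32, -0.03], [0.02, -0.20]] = a @ [[0.32,0.01], [0.01,0.20]]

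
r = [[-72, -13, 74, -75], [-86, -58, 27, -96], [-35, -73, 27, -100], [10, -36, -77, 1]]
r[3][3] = 1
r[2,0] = -35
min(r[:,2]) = -77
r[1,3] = -96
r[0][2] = 74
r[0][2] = 74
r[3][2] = -77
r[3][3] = 1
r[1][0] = -86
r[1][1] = -58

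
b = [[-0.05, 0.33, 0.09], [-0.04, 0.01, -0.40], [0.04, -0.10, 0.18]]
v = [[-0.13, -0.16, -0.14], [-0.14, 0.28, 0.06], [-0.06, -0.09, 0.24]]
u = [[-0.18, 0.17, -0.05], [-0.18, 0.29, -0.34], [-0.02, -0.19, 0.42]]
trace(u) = 0.53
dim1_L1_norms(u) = [0.4, 0.81, 0.63]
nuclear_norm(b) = 0.80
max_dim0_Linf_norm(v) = 0.28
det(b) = -0.00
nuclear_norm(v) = 0.81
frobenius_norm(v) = 0.48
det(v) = -0.02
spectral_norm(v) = 0.35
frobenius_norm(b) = 0.57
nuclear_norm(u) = 0.93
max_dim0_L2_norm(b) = 0.45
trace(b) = 0.14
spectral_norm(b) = 0.45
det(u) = 0.00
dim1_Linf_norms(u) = [0.18, 0.34, 0.42]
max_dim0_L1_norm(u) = 0.81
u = v + b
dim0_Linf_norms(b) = [0.05, 0.33, 0.4]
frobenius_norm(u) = 0.71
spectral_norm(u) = 0.67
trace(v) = 0.39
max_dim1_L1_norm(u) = 0.81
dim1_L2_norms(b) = [0.35, 0.4, 0.21]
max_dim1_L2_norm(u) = 0.48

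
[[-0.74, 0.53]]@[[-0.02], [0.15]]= [[0.09]]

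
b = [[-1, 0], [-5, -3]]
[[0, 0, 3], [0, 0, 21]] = b@[[0, 0, -3], [0, 0, -2]]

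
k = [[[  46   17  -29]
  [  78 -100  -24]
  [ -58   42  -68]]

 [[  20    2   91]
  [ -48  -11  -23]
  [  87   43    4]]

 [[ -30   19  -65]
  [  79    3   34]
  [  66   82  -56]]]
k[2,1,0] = 79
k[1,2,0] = 87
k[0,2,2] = -68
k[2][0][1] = 19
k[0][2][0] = -58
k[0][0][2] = -29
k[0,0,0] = 46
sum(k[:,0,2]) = -3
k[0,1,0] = 78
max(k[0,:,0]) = 78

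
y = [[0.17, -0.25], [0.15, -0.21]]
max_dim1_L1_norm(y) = 0.42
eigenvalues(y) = [(-0.02+0.04j), (-0.02-0.04j)]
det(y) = 0.00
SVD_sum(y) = [[0.17, -0.25], [0.15, -0.21]] + [[-0.0,  -0.00], [0.00,  0.0]]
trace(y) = -0.04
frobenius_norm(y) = 0.40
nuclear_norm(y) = 0.40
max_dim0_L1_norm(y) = 0.46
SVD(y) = [[-0.76, -0.65],  [-0.65, 0.76]] @ diag([0.3974663394663027, 0.004528685378532785]) @ [[-0.57,0.82], [0.82,0.57]]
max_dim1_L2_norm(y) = 0.3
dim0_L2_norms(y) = [0.23, 0.33]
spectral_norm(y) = 0.40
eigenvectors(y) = [[0.79+0.00j, (0.79-0j)],[0.60-0.12j, (0.6+0.12j)]]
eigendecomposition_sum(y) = [[0.09+0.07j, (-0.13-0.07j)], [(0.08+0.04j), -0.11-0.03j]] + [[(0.09-0.07j), -0.12+0.07j], [0.08-0.04j, (-0.1+0.03j)]]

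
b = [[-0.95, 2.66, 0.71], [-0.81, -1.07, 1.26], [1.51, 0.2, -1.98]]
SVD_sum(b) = [[-1.32,1.02,1.5],[-0.49,0.38,0.56],[1.25,-0.97,-1.42]] + [[0.37, 1.64, -0.79], [-0.33, -1.45, 0.70], [0.26, 1.17, -0.56]] + [[0.0, 0.00, 0.00],[0.0, 0.0, 0.0],[0.00, 0.0, 0.00]]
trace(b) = -4.00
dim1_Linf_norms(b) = [2.66, 1.26, 1.98]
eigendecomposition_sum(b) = [[(-0.48+0.77j), 1.33-0.03j, (0.35-0.98j)],[-0.41-0.70j, (-0.54+1.06j), 0.63+0.69j],[(0.75+0.57j), (0.1-1.39j), (-0.99-0.46j)]] + [[-0.48-0.77j, 1.33+0.03j, 0.35+0.98j],[(-0.41+0.7j), (-0.54-1.06j), 0.63-0.69j],[(0.75-0.57j), (0.1+1.39j), (-0.99+0.46j)]] + [[0.00+0.00j, (0.01-0j), (0.01-0j)],[0j, -0j, 0.00-0.00j],[0j, (0.01-0j), 0.00-0.00j]]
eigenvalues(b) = [(-2+1.37j), (-2-1.37j), (0.01+0j)]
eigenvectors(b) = [[-0.05-0.58j, -0.05+0.58j, 0.78+0.00j], [(0.49+0.2j), 0.49-0.20j, (0.12+0j)], [(-0.62+0j), -0.62-0.00j, 0.61+0.00j]]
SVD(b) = [[-0.7, 0.66, 0.27], [-0.26, -0.58, 0.77], [0.66, 0.47, 0.58]] @ diag([3.1976978910678566, 2.8082009334141036, 0.005976205513095891]) @ [[0.59, -0.46, -0.67],[0.20, 0.88, -0.43],[0.78, 0.12, 0.61]]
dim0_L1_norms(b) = [3.27, 3.93, 3.95]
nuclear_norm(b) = 6.01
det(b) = 0.05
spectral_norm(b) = 3.20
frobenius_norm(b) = 4.26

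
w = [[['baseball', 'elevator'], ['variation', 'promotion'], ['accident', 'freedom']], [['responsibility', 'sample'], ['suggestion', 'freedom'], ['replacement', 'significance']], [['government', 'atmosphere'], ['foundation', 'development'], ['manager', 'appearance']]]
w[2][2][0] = 'manager'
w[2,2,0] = 'manager'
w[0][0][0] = 'baseball'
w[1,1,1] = 'freedom'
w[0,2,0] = 'accident'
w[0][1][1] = 'promotion'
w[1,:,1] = ['sample', 'freedom', 'significance']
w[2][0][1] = 'atmosphere'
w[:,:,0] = [['baseball', 'variation', 'accident'], ['responsibility', 'suggestion', 'replacement'], ['government', 'foundation', 'manager']]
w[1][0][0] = 'responsibility'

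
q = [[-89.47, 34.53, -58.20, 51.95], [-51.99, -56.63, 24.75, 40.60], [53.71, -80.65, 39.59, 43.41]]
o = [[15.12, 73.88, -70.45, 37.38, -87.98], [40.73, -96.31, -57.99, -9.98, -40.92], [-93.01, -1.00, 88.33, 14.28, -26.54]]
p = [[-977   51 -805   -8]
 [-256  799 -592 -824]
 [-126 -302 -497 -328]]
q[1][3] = 40.6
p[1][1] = 799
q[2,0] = 53.71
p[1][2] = -592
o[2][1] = -1.0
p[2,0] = -126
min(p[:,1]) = -302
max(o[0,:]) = 73.88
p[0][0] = -977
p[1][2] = -592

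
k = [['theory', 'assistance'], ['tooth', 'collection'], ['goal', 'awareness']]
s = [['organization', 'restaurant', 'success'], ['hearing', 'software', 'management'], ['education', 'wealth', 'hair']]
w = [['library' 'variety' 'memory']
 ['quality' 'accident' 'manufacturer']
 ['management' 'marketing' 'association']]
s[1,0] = 'hearing'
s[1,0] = 'hearing'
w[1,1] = 'accident'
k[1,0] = 'tooth'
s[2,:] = ['education', 'wealth', 'hair']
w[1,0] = 'quality'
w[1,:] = ['quality', 'accident', 'manufacturer']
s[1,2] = 'management'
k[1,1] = 'collection'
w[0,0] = 'library'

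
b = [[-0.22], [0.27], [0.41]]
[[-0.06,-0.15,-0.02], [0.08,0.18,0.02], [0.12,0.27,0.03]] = b @ [[0.29, 0.66, 0.07]]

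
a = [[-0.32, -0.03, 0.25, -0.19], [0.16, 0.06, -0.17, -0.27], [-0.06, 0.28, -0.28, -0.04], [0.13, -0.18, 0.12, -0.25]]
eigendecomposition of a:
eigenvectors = [[-0.75+0.00j, (-0.75-0j), (-0.39+0j), (0.45+0j)], [0.10+0.23j, 0.10-0.23j, -0.70+0.00j, 0.60+0.00j], [(0.07-0.34j), 0.07+0.34j, (-0.6+0j), 0.64+0.00j], [(-0.11+0.49j), -0.11-0.49j, 0.01+0.00j, 0.15+0.00j]]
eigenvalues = [(-0.37+0.25j), (-0.37-0.25j), (0.01+0j), (-0.07+0j)]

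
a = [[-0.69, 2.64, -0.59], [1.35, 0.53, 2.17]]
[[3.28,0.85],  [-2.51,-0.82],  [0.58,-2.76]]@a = [[-1.12, 9.11, -0.09], [0.62, -7.06, -0.3], [-4.13, 0.07, -6.33]]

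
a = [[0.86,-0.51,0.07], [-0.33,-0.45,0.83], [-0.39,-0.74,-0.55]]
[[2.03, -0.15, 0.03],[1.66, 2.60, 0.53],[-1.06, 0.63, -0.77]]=a @ [[1.61, -1.24, 0.15], [-0.98, -1.54, 0.32], [2.11, 1.80, 0.87]]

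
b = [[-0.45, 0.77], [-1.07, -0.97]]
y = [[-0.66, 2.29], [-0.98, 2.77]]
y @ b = [[-2.15, -2.73], [-2.52, -3.44]]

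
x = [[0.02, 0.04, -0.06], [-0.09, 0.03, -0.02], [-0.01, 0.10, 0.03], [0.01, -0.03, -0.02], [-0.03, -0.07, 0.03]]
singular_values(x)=[0.14, 0.1, 0.08]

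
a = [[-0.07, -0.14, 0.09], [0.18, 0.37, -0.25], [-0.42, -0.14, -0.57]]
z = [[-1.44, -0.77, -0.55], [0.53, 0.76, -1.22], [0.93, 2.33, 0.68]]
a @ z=[[0.11,0.16,0.27], [-0.30,-0.44,-0.72], [0.0,-1.11,0.01]]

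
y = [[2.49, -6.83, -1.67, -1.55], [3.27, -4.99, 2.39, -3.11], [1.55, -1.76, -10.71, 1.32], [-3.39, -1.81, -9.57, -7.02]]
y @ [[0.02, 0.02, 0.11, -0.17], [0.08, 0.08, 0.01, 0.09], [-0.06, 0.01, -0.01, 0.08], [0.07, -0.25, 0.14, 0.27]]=[[-0.5, -0.13, 0.01, -1.59],[-0.69, 0.47, -0.15, -1.65],[0.63, -0.55, 0.44, -0.92],[-0.13, 1.45, -1.28, -2.25]]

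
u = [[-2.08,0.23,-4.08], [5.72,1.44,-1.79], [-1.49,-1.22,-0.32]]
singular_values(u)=[6.47, 4.49, 0.9]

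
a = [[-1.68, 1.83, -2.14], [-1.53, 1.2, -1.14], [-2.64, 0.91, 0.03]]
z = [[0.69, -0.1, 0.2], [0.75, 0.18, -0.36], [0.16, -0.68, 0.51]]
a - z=[[-2.37, 1.93, -2.34], [-2.28, 1.02, -0.78], [-2.80, 1.59, -0.48]]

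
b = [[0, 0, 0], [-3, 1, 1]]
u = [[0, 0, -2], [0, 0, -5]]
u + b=[[0, 0, -2], [-3, 1, -4]]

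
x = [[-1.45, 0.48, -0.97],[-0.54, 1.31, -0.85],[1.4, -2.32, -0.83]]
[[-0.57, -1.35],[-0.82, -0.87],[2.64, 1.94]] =x @ [[0.44, 0.83], [-0.72, -0.33], [-0.43, -0.01]]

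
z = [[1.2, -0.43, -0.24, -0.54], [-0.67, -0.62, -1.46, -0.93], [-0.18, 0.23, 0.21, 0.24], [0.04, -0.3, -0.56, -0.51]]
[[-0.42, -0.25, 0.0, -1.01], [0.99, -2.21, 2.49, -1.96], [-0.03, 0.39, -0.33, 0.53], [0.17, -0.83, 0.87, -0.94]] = z @ [[-0.25, 0.5, -0.56, -0.01],[-0.52, 1.19, -0.76, 1.17],[-1.05, 0.54, -1.00, 0.38],[1.11, 0.38, -0.20, 0.74]]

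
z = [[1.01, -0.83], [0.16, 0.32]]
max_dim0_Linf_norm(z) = 1.01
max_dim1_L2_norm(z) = 1.31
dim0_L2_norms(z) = [1.02, 0.89]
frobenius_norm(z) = 1.36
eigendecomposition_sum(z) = [[(0.5-0.92j),  -0.42+2.35j],  [(0.08-0.45j),  (0.16+1.04j)]] + [[0.51+0.92j, (-0.42-2.35j)], [0.08+0.45j, (0.16-1.04j)]]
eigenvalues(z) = [(0.66+0.12j), (0.66-0.12j)]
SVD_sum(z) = [[1.00, -0.85],[-0.07, 0.06]] + [[0.01, 0.02],[0.23, 0.26]]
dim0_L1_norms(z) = [1.17, 1.15]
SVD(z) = [[-1.0, 0.07],[0.07, 1.00]] @ diag([1.3098900297507914, 0.34812082666722394]) @ [[-0.76, 0.65], [0.65, 0.76]]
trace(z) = 1.33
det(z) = 0.46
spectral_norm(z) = 1.31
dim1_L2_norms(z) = [1.31, 0.36]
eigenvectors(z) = [[0.92+0.00j, 0.92-0.00j], [(0.38-0.13j), (0.38+0.13j)]]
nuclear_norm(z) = 1.66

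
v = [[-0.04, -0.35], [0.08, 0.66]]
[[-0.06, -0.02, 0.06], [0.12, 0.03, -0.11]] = v @ [[0.01,-0.20,-0.03], [0.18,0.07,-0.16]]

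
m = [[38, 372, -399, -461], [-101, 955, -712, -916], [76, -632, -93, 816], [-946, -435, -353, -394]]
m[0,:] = [38, 372, -399, -461]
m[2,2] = -93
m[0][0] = 38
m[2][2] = -93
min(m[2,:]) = -632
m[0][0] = 38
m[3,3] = -394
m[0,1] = 372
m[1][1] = 955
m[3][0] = -946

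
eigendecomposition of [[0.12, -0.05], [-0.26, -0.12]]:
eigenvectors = [[0.74, 0.17], [-0.67, 0.99]]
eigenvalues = [0.17, -0.17]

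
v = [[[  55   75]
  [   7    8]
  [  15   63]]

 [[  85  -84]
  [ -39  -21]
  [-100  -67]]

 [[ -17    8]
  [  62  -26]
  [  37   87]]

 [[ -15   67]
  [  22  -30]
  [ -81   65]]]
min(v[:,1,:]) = -39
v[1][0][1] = -84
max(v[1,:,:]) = 85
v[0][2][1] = 63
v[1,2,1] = -67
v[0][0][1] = 75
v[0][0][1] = 75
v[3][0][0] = -15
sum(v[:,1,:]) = -17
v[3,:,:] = [[-15, 67], [22, -30], [-81, 65]]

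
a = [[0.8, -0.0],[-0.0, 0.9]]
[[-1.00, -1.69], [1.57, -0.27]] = a@[[-1.25, -2.11],  [1.74, -0.3]]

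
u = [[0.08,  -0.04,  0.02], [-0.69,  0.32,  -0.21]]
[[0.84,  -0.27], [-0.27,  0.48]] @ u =[[0.25, -0.12, 0.07], [-0.35, 0.16, -0.11]]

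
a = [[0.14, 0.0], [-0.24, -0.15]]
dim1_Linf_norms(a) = [0.14, 0.24]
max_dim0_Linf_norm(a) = 0.24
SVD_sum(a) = [[0.11, 0.06], [-0.25, -0.13]] + [[0.03,-0.06],  [0.01,-0.02]]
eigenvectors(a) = [[0.00, 0.77], [1.0, -0.64]]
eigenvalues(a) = [-0.15, 0.14]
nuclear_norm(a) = 0.38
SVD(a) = [[-0.41,  0.91], [0.91,  0.41]] @ diag([0.3083194237418303, 0.06811118075254396]) @ [[-0.90, -0.44], [0.44, -0.90]]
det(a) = -0.02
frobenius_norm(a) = 0.32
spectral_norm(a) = 0.31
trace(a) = -0.01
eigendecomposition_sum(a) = [[-0.00, -0.0],[-0.12, -0.15]] + [[0.14, 0.0],[-0.12, 0.00]]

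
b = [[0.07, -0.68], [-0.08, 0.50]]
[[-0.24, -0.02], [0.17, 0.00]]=b @ [[0.09, 0.45],[0.36, 0.08]]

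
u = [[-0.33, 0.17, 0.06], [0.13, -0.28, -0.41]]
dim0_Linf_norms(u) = [0.33, 0.28, 0.41]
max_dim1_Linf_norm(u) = 0.41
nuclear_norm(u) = 0.85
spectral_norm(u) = 0.58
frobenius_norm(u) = 0.64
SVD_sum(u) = [[-0.15, 0.17, 0.2], [0.24, -0.28, -0.33]] + [[-0.18, 0.00, -0.14], [-0.11, 0.00, -0.08]]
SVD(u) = [[-0.52, 0.86], [0.86, 0.52]] @ diag([0.5767713174816071, 0.2685793129236338]) @ [[0.49, -0.57, -0.66], [-0.8, 0.0, -0.60]]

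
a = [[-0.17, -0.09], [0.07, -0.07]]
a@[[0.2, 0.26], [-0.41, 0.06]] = [[0.0,  -0.05], [0.04,  0.01]]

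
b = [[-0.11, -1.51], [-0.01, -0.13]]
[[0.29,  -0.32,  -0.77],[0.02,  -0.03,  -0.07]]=b@[[1.06, -0.34, -2.07], [-0.27, 0.24, 0.66]]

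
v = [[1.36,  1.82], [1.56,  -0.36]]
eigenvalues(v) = [2.39, -1.39]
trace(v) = 1.00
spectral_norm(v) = 2.41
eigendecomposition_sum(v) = [[1.74, 1.15], [0.99, 0.65]] + [[-0.38,0.67],[0.57,-1.01]]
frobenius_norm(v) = 2.78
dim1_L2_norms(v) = [2.27, 1.6]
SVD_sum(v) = [[1.71, 1.38],[0.77, 0.62]] + [[-0.35, 0.44], [0.79, -0.98]]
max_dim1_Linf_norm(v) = 1.82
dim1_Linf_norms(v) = [1.82, 1.56]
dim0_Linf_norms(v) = [1.56, 1.82]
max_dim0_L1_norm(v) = 2.92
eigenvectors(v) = [[0.87,-0.55], [0.49,0.83]]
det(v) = -3.33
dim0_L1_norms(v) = [2.92, 2.18]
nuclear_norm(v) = 3.79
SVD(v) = [[-0.91,-0.41],[-0.41,0.91]] @ diag([2.41285676215645, 1.379609453909291]) @ [[-0.78, -0.63],[0.63, -0.78]]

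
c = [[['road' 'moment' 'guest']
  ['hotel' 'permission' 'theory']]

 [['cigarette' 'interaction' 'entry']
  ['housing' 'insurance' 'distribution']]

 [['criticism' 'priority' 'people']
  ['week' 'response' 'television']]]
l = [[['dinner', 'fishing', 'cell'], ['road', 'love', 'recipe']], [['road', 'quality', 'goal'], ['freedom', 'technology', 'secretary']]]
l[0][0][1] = 'fishing'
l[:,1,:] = [['road', 'love', 'recipe'], ['freedom', 'technology', 'secretary']]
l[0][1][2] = 'recipe'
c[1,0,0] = 'cigarette'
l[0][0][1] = 'fishing'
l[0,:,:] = [['dinner', 'fishing', 'cell'], ['road', 'love', 'recipe']]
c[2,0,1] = 'priority'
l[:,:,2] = [['cell', 'recipe'], ['goal', 'secretary']]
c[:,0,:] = [['road', 'moment', 'guest'], ['cigarette', 'interaction', 'entry'], ['criticism', 'priority', 'people']]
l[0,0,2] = 'cell'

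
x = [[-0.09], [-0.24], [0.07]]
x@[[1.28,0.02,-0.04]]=[[-0.12, -0.00, 0.0],  [-0.31, -0.0, 0.01],  [0.09, 0.00, -0.00]]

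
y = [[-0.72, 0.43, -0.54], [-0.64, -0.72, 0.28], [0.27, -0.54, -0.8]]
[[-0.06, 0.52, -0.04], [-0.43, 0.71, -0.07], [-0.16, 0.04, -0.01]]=y @ [[0.27, -0.82, 0.07], [0.37, -0.31, 0.04], [0.04, -0.12, 0.01]]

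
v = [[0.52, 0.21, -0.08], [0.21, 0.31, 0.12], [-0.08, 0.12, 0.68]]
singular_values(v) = [0.72, 0.65, 0.14]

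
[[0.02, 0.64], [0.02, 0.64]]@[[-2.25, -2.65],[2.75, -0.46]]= [[1.72, -0.35], [1.72, -0.35]]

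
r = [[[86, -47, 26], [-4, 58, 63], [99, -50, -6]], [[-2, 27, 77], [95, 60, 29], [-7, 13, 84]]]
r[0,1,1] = 58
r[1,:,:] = [[-2, 27, 77], [95, 60, 29], [-7, 13, 84]]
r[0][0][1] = -47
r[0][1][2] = 63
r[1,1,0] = 95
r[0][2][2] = -6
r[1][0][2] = 77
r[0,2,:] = [99, -50, -6]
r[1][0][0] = -2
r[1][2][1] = 13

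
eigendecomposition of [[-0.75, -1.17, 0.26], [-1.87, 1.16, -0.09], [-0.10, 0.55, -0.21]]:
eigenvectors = [[-0.37, 0.82, 0.07], [0.89, 0.55, 0.18], [0.25, -0.16, 0.98]]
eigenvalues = [1.91, -1.59, -0.12]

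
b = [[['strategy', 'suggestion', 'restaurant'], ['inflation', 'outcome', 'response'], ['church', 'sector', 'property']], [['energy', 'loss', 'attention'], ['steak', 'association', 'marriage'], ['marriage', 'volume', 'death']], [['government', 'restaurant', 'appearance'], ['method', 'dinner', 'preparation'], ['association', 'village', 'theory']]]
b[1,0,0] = 'energy'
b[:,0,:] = [['strategy', 'suggestion', 'restaurant'], ['energy', 'loss', 'attention'], ['government', 'restaurant', 'appearance']]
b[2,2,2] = 'theory'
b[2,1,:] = ['method', 'dinner', 'preparation']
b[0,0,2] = 'restaurant'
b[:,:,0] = [['strategy', 'inflation', 'church'], ['energy', 'steak', 'marriage'], ['government', 'method', 'association']]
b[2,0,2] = 'appearance'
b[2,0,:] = ['government', 'restaurant', 'appearance']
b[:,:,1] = [['suggestion', 'outcome', 'sector'], ['loss', 'association', 'volume'], ['restaurant', 'dinner', 'village']]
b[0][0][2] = 'restaurant'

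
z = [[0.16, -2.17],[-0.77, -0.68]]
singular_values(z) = [2.28, 0.78]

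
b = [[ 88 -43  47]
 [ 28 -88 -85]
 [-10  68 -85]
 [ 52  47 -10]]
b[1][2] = -85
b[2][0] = -10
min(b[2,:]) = -85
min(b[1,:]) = -88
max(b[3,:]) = 52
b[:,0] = [88, 28, -10, 52]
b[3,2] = -10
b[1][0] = 28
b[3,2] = -10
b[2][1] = 68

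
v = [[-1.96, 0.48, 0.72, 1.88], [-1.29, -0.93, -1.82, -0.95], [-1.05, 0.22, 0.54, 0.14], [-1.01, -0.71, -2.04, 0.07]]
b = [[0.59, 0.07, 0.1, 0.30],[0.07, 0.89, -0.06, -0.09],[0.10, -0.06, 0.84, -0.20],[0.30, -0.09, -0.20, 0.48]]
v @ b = [[-0.49, 0.08, 0.0, 0.13], [-1.29, -0.72, -1.41, -0.40], [-0.51, 0.08, 0.31, -0.38], [-0.83, -0.59, -1.79, 0.20]]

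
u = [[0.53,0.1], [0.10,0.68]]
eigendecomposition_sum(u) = [[0.38, -0.19], [-0.19, 0.10]] + [[0.15, 0.29], [0.29, 0.58]]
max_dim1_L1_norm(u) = 0.78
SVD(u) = [[0.45, 0.89], [0.89, -0.45]] @ diag([0.7300000000000001, 0.48]) @ [[0.45, 0.89], [0.89, -0.45]]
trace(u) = 1.21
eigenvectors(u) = [[-0.89, -0.45], [0.45, -0.89]]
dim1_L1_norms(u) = [0.63, 0.78]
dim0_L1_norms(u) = [0.63, 0.78]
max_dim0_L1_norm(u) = 0.78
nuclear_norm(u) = 1.21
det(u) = 0.35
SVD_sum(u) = [[0.15,0.29], [0.29,0.58]] + [[0.38, -0.19],[-0.19, 0.10]]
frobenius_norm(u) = 0.87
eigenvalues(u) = [0.48, 0.73]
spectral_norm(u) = 0.73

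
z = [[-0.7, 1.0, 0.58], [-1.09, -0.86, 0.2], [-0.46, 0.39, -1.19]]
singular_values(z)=[1.41, 1.35, 1.32]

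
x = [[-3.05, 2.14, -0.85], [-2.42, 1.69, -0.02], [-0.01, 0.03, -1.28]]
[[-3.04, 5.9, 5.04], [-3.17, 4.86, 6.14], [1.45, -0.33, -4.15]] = x @ [[0.71, -1.32, -1.21], [-0.87, 0.99, 1.94], [-1.16, 0.29, 3.3]]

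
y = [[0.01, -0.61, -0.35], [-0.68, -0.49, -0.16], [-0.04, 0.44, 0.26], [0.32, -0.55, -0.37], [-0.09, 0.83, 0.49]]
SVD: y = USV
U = [[0.46, 0.02, -0.17],[0.33, -0.89, -0.12],[-0.33, -0.06, -0.91],[0.43, 0.43, -0.36],[-0.62, -0.13, 0.05]]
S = [1.54, 0.77, 0.0]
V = [[-0.01, -0.87, -0.49], [0.99, 0.07, -0.14], [-0.15, 0.49, -0.86]]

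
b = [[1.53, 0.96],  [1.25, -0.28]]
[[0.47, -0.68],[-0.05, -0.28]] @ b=[[-0.13, 0.64], [-0.43, 0.03]]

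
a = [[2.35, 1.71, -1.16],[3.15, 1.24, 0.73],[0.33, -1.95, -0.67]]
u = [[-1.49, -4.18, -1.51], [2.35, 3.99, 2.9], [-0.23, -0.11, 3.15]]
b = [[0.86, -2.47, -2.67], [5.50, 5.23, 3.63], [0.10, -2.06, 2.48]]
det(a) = 13.01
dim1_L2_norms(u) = [4.69, 5.46, 3.16]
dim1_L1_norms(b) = [6.0, 14.36, 4.64]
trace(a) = 2.92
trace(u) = 5.65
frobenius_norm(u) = 7.86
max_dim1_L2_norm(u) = 5.46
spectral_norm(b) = 8.71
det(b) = 82.03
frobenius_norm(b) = 9.75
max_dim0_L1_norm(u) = 8.28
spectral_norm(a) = 4.48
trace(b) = 8.57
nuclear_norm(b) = 14.88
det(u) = 13.53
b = a + u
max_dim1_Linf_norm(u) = 4.18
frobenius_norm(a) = 5.11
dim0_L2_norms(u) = [2.79, 5.78, 4.54]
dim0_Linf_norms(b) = [5.5, 5.23, 3.63]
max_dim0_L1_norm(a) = 5.83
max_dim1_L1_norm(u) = 9.24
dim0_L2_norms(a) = [3.94, 2.87, 1.53]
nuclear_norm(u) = 10.85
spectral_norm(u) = 7.25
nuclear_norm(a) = 7.93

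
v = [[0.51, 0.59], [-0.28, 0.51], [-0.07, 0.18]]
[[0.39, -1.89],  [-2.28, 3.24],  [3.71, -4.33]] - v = [[-0.12,-2.48],[-2.00,2.73],[3.78,-4.51]]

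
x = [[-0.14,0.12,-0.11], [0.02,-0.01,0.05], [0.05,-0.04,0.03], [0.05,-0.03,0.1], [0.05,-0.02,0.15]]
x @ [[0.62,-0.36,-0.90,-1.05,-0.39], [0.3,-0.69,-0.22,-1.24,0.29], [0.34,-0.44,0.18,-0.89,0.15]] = [[-0.09, 0.02, 0.08, 0.1, 0.07], [0.03, -0.02, -0.01, -0.05, -0.00], [0.03, -0.00, -0.03, -0.03, -0.03], [0.06, -0.04, -0.02, -0.10, -0.01], [0.08, -0.07, -0.01, -0.16, -0.0]]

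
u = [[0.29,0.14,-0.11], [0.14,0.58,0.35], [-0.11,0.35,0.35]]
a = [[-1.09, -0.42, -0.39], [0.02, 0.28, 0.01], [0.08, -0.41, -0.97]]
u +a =[[-0.8, -0.28, -0.50], [0.16, 0.86, 0.36], [-0.03, -0.06, -0.62]]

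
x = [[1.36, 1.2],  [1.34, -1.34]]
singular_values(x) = [1.92, 1.78]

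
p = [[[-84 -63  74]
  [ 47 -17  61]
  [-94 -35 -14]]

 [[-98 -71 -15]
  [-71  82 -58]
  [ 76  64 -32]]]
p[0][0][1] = -63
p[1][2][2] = -32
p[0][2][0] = -94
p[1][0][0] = -98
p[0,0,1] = -63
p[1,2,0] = 76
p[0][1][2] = 61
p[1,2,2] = -32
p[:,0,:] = [[-84, -63, 74], [-98, -71, -15]]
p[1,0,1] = -71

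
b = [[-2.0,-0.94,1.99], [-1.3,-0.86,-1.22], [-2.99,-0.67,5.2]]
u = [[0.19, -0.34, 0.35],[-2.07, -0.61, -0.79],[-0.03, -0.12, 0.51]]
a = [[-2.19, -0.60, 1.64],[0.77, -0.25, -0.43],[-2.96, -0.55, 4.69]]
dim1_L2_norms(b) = [2.97, 1.98, 6.04]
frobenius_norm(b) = 7.01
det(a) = 2.58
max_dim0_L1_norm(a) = 6.76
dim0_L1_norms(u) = [2.29, 1.07, 1.65]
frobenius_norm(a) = 6.30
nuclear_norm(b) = 9.00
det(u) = -0.36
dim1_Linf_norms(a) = [2.19, 0.77, 4.69]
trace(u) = 0.09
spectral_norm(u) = 2.31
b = u + a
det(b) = -2.59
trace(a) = 2.25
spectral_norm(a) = 6.21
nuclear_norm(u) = 3.21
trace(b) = 2.34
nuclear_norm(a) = 7.61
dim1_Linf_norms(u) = [0.35, 2.07, 0.51]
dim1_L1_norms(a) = [4.43, 1.45, 8.2]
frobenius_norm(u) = 2.41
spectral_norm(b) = 6.67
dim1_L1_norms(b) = [4.93, 3.38, 8.86]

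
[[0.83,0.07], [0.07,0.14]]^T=[[0.83, 0.07],[0.07, 0.14]]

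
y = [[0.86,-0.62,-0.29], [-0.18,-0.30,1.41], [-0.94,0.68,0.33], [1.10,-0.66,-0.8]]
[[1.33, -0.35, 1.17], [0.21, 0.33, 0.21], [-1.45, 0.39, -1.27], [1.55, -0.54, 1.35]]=y @[[0.83, -0.09, 0.73], [-1.01, 0.31, -0.89], [0.04, 0.29, 0.05]]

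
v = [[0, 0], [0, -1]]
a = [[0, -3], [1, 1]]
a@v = [[0, 3], [0, -1]]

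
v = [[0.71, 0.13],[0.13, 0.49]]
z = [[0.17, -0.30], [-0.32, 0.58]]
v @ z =[[0.08, -0.14],[-0.13, 0.25]]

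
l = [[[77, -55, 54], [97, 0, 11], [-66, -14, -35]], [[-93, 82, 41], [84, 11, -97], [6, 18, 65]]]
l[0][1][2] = 11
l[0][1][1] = 0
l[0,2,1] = -14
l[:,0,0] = [77, -93]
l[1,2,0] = 6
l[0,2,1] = -14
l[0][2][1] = -14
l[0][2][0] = -66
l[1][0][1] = 82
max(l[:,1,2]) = 11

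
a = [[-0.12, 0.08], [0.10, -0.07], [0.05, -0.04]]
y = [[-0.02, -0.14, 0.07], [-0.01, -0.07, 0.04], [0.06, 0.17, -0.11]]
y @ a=[[-0.01, 0.01], [-0.0, 0.0], [0.0, -0.0]]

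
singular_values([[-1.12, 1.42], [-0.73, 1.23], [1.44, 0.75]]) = [2.32, 1.6]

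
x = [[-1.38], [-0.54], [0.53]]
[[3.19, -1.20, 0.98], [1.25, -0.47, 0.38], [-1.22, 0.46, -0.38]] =x @ [[-2.31, 0.87, -0.71]]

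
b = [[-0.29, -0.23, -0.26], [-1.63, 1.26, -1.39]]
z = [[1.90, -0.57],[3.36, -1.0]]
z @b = [[0.38, -1.16, 0.3], [0.66, -2.03, 0.52]]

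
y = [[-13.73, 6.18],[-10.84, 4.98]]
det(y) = -1.38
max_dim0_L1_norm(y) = 24.57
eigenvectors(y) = [[-0.79, -0.41], [-0.62, -0.91]]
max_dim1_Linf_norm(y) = 13.73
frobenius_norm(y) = 19.21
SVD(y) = [[-0.78, -0.62], [-0.62, 0.78]] @ diag([19.209531687365377, 0.07205797738996568]) @ [[0.91,-0.41], [0.41,0.91]]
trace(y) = -8.75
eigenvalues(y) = [-8.91, 0.16]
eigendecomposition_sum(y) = [[-13.65, 6.07], [-10.65, 4.74]] + [[-0.08, 0.11], [-0.19, 0.24]]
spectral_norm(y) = 19.21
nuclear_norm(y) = 19.28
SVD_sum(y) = [[-13.71, 6.22], [-10.86, 4.93]] + [[-0.02, -0.04], [0.02, 0.05]]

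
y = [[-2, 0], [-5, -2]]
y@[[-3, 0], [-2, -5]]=[[6, 0], [19, 10]]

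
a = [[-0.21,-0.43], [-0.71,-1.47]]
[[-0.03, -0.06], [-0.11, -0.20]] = a@[[0.65, -0.24], [-0.24, 0.25]]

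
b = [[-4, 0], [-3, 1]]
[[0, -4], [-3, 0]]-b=[[4, -4], [0, -1]]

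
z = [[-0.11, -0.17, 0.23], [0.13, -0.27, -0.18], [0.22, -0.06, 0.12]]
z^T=[[-0.11,0.13,0.22], [-0.17,-0.27,-0.06], [0.23,-0.18,0.12]]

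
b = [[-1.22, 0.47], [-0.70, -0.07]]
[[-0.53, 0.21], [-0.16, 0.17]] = b @ [[0.27, -0.23], [-0.43, -0.15]]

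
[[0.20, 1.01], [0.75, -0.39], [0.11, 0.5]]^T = [[0.2, 0.75, 0.11], [1.01, -0.39, 0.5]]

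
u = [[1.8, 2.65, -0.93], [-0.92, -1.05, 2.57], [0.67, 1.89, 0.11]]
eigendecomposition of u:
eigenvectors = [[0.59, -0.95, 0.82],[-0.68, 0.29, 0.21],[0.44, -0.13, 0.54]]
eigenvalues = [-1.9, 0.88, 1.88]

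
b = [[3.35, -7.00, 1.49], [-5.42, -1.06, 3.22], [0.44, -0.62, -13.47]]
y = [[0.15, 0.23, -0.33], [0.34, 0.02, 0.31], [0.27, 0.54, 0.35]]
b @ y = [[-1.48, 1.44, -2.75], [-0.3, 0.47, 2.59], [-3.78, -7.18, -5.05]]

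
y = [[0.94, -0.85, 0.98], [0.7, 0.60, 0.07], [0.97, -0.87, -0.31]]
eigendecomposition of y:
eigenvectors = [[-0.41+0.00j, (0.71+0j), 0.71-0.00j], [0.15+0.00j, (0.32-0.5j), 0.32+0.50j], [0.90+0.00j, 0.36+0.12j, 0.36-0.12j]]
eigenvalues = [(-0.9+0j), (1.06+0.75j), (1.06-0.75j)]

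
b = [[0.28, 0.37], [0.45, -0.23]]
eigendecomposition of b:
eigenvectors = [[0.85,-0.45], [0.52,0.89]]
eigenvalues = [0.51, -0.46]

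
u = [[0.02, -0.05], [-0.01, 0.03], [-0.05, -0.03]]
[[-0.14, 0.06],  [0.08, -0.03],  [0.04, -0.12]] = u @ [[-1.96,2.53], [1.92,-0.19]]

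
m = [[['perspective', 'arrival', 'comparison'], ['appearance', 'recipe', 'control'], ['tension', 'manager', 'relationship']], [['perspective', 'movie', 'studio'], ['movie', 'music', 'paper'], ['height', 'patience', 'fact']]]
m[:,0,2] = ['comparison', 'studio']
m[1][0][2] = 'studio'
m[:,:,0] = [['perspective', 'appearance', 'tension'], ['perspective', 'movie', 'height']]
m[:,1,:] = [['appearance', 'recipe', 'control'], ['movie', 'music', 'paper']]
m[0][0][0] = 'perspective'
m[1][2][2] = 'fact'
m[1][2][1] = 'patience'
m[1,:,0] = ['perspective', 'movie', 'height']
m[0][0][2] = 'comparison'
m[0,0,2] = 'comparison'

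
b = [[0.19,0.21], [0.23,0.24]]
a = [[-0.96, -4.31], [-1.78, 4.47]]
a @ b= [[-1.17, -1.24], [0.69, 0.70]]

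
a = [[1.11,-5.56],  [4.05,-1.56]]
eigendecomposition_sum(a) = [[(0.56+2.31j), (-2.78-0.14j)],[(2.02+0.1j), -0.78+2.24j]] + [[0.56-2.31j, -2.78+0.14j], [(2.02-0.1j), -0.78-2.24j]]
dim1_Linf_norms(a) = [5.56, 4.05]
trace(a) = -0.45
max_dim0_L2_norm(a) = 5.77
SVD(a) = [[-0.85, -0.52],[-0.52, 0.85]] @ diag([6.343969730643234, 3.2765604002799056]) @ [[-0.48,0.88], [0.88,0.48]]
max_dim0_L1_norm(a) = 7.12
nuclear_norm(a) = 9.62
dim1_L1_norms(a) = [6.67, 5.61]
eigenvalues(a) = [(-0.22+4.55j), (-0.22-4.55j)]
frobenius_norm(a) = 7.14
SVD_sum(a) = [[2.61, -4.73], [1.61, -2.91]] + [[-1.5, -0.83], [2.44, 1.35]]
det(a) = 20.79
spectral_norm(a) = 6.34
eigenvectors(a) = [[(0.76+0j), 0.76-0.00j], [(0.18-0.62j), 0.18+0.62j]]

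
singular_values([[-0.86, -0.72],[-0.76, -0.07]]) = [1.3, 0.37]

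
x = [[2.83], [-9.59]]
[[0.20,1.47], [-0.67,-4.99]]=x @ [[0.07,0.52]]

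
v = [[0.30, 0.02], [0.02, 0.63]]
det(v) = 0.19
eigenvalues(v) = [0.3, 0.63]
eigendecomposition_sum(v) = [[0.3,  -0.02], [-0.02,  0.0]] + [[0.00, 0.04], [0.04, 0.63]]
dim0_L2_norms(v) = [0.3, 0.63]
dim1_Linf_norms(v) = [0.3, 0.63]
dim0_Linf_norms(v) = [0.3, 0.63]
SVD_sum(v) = [[0.0, 0.04], [0.04, 0.63]] + [[0.30, -0.02], [-0.02, 0.00]]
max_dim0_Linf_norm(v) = 0.63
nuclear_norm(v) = 0.93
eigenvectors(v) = [[-1.0, -0.06], [0.06, -1.00]]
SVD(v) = [[0.06, 1.0], [1.00, -0.06]] @ diag([0.6312077013859466, 0.29879229861405343]) @ [[0.06, 1.0], [1.00, -0.06]]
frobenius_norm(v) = 0.70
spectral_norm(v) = 0.63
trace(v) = 0.93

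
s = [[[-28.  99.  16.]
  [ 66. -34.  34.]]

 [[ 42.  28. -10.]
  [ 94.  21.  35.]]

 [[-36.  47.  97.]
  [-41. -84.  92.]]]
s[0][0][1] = 99.0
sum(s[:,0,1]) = 174.0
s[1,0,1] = 28.0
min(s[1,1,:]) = 21.0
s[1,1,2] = 35.0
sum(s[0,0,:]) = 87.0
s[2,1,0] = -41.0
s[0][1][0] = 66.0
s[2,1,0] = -41.0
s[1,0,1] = 28.0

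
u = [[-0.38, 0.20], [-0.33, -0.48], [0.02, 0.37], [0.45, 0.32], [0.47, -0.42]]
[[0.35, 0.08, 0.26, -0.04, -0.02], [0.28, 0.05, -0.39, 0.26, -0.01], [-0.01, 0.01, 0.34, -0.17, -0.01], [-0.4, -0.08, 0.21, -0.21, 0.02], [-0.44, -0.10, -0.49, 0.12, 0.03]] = u@[[-0.90, -0.19, -0.20, -0.14, 0.05], [0.03, 0.03, 0.94, -0.45, -0.02]]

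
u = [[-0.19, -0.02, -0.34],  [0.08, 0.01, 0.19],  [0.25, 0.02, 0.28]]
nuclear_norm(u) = 0.65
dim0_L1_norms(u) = [0.52, 0.05, 0.81]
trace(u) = 0.10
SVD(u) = [[-0.68,0.42,0.61], [0.35,-0.54,0.77], [0.65,0.73,0.21]] @ diag([0.5751381626815152, 0.07222238546682716, 0.0001444465707342732]) @ [[0.55,0.05,0.83], [0.83,0.01,-0.55], [0.04,-1.0,0.04]]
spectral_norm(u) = 0.58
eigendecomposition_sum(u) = [[(-0.1+0.12j),(-0.01+0.01j),-0.17+0.05j], [0.04-0.09j,0.01-0.01j,0.10-0.05j], [(0.12-0.03j),(0.01+0j),(0.14+0.05j)]] + [[(-0.1-0.12j), (-0.01-0.01j), (-0.17-0.05j)],[(0.04+0.09j), (0.01+0.01j), 0.10+0.05j],[0.12+0.03j, (0.01-0j), 0.14-0.05j]] + [[0.00-0.00j,0.00+0.00j,0j], [(-0+0j),-0.00-0.00j,-0.00-0.00j], [-0j,0.00+0.00j,0.00+0.00j]]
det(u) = -0.00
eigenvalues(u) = [(0.05+0.17j), (0.05-0.17j), (-0+0j)]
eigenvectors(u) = [[(-0.69+0j),(-0.69-0j),0.04+0.00j], [(0.42-0.1j),0.42+0.10j,(-1+0j)], [0.46+0.35j,0.46-0.35j,(0.04+0j)]]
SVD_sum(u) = [[-0.22, -0.02, -0.32], [0.11, 0.01, 0.17], [0.21, 0.02, 0.31]] + [[0.03, 0.0, -0.02], [-0.03, -0.0, 0.02], [0.04, 0.00, -0.03]] + [[0.00, -0.00, 0.00],[0.0, -0.0, 0.00],[0.00, -0.0, 0.00]]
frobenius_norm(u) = 0.58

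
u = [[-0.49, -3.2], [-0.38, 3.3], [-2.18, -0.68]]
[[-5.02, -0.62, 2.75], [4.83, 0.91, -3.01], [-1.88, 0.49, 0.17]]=u@[[0.39,-0.3,0.20], [1.51,0.24,-0.89]]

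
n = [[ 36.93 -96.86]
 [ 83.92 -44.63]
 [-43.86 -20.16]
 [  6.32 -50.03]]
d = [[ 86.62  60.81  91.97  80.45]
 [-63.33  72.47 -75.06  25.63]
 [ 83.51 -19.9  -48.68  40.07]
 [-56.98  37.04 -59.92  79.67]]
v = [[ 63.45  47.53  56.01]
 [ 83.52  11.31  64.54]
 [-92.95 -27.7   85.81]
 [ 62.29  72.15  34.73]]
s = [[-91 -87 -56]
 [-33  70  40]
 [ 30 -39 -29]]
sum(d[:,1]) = 150.42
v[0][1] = 47.53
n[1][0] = 83.92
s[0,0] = -91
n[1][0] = 83.92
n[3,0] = 6.32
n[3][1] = -50.03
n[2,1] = -20.16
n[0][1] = -96.86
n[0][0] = 36.93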